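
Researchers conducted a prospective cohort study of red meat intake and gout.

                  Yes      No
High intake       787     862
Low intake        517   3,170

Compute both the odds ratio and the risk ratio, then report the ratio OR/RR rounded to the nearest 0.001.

Cells: a = 787, b = 862, c = 517, d = 3170.
OR = (787·3170)/(862·517) = 2494790/445654 = 5.59804
Risk in exposed = 787/1649 = 0.47726; risk in unexposed = 517/3687 = 0.14022; RR = 3.40359
OR/RR = 5.59804 / 3.40359 = 1.64475
The outcome is not rare, so the OR lies further from 1 than the RR.

1.645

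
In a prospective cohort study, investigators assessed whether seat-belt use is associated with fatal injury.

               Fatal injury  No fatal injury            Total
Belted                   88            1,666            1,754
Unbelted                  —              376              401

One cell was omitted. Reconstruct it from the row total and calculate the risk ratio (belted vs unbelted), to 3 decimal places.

The missing cell is in the unexposed row: 401 − 376 = 25.
So a = 88, b = 1666, c = 25, d = 376.
RR = [a/(a+b)] / [c/(c+d)] = (88/1754) / (25/401) = 0.05017/0.06234 = 0.80474

0.805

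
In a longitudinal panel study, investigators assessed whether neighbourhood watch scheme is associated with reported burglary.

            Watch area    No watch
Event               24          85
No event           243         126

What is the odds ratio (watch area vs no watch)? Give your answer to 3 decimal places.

0.146

Reading the table with exposure as columns: a = 24 (Watch area, case), b = 243 (Watch area, non-case), c = 85 (No watch, case), d = 126.
OR = (a·d)/(b·c) = (24 × 126) / (243 × 85) = 3024 / 20655 = 0.14641
Exposure is associated with lower odds of reported burglary (OR = 0.15 < 1).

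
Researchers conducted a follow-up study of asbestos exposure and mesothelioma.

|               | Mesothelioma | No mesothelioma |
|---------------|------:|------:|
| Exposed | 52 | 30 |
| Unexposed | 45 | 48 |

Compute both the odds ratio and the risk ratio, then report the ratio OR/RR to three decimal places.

Cells: a = 52, b = 30, c = 45, d = 48.
OR = (52·48)/(30·45) = 2496/1350 = 1.84889
Risk in exposed = 52/82 = 0.63415; risk in unexposed = 45/93 = 0.48387; RR = 1.31057
OR/RR = 1.84889 / 1.31057 = 1.41075
The outcome is not rare, so the OR lies further from 1 than the RR.

1.411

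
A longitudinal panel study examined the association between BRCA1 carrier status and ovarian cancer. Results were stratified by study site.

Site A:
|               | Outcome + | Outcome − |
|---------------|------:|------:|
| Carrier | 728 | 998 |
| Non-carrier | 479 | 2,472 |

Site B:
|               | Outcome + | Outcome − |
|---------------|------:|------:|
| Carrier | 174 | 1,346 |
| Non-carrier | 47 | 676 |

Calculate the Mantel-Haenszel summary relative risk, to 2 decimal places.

RR_MH = Σ(aᵢ·n₀ᵢ/nᵢ) / Σ(cᵢ·n₁ᵢ/nᵢ), with n₁ᵢ = aᵢ+bᵢ (exposed), n₀ᵢ = cᵢ+dᵢ (unexposed), nᵢ = n₁ᵢ+n₀ᵢ.
Stratum 1 (Site A): n₁ = 1726, n₀ = 2951, n = 4677; a·n₀/n = 728·2951/4677 = 459.3389; c·n₁/n = 479·1726/4677 = 176.7702
Stratum 2 (Site B): n₁ = 1520, n₀ = 723, n = 2243; a·n₀/n = 174·723/2243 = 56.0865; c·n₁/n = 47·1520/2243 = 31.8502
RR_MH = (459.3389 + 56.0865) / (176.7702 + 31.8502) = 515.4254 / 208.6204 = 2.47064

2.47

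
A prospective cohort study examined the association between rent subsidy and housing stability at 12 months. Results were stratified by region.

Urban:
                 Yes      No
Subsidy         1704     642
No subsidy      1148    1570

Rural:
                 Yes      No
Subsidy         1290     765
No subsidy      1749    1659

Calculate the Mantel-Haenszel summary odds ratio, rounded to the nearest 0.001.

OR_MH = Σ(aᵢdᵢ/nᵢ) / Σ(bᵢcᵢ/nᵢ), where nᵢ is the stratum total.
Stratum 1 (Urban): n = 5064; a·d/n = 1704·1570/5064 = 528.2938; b·c/n = 642·1148/5064 = 145.5403
Stratum 2 (Rural): n = 5463; a·d/n = 1290·1659/5463 = 391.7463; b·c/n = 765·1749/5463 = 244.9176
OR_MH = (528.2938 + 391.7463) / (145.5403 + 244.9176) = 920.0401 / 390.4579 = 2.35631

2.356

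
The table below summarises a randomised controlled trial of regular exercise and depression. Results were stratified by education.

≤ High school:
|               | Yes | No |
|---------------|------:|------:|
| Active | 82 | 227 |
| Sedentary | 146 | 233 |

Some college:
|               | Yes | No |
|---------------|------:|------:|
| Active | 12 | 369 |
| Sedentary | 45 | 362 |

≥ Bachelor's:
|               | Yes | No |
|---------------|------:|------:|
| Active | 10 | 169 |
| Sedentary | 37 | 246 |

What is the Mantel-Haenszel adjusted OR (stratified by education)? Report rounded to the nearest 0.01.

OR_MH = Σ(aᵢdᵢ/nᵢ) / Σ(bᵢcᵢ/nᵢ), where nᵢ is the stratum total.
Stratum 1 (≤ High school): n = 688; a·d/n = 82·233/688 = 27.7703; b·c/n = 227·146/688 = 48.1715
Stratum 2 (Some college): n = 788; a·d/n = 12·362/788 = 5.5127; b·c/n = 369·45/788 = 21.0723
Stratum 3 (≥ Bachelor's): n = 462; a·d/n = 10·246/462 = 5.3247; b·c/n = 169·37/462 = 13.5346
OR_MH = (27.7703 + 5.5127 + 5.3247) / (48.1715 + 21.0723 + 13.5346) = 38.6077 / 82.7785 = 0.46640

0.47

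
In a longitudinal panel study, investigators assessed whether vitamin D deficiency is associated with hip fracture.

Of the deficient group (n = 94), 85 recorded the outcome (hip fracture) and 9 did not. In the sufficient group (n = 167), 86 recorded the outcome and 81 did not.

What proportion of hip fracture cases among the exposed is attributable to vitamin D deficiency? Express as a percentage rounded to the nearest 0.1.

43.1

From the description: a = 85, b = 9, c = 86, d = 81.
Risk in exposed = 85/94 = 0.90426; risk in unexposed = 86/167 = 0.51497.
RR = 0.90426/0.51497 = 1.75594
AR% = (RR − 1)/RR × 100 = (1.75594 − 1)/1.75594 × 100 = 43.0504%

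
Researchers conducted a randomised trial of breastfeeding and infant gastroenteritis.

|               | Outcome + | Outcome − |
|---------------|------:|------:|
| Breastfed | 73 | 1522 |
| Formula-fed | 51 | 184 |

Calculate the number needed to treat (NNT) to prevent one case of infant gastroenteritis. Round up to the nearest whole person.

6

Risk in treated group = 73/1595 = 0.04577; risk in control = 51/235 = 0.21702.
Absolute risk reduction = 0.21702 − 0.04577 = 0.17125
NNT = 1 / ARR = 1 / 0.17125 = 5.839 → round up → 6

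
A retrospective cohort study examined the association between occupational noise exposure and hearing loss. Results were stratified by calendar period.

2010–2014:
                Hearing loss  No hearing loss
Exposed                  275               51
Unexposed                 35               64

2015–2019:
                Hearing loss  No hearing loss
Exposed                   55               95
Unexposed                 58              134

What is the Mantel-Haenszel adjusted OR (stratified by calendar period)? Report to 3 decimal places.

3.100

OR_MH = Σ(aᵢdᵢ/nᵢ) / Σ(bᵢcᵢ/nᵢ), where nᵢ is the stratum total.
Stratum 1 (2010–2014): n = 425; a·d/n = 275·64/425 = 41.4118; b·c/n = 51·35/425 = 4.2000
Stratum 2 (2015–2019): n = 342; a·d/n = 55·134/342 = 21.5497; b·c/n = 95·58/342 = 16.1111
OR_MH = (41.4118 + 21.5497) / (4.2000 + 16.1111) = 62.9615 / 20.3111 = 3.09985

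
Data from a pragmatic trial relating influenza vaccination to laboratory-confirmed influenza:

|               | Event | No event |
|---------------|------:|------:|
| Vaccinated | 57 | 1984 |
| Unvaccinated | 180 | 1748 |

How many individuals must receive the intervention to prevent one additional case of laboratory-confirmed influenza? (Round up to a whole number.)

16

Risk in treated group = 57/2041 = 0.02793; risk in control = 180/1928 = 0.09336.
Absolute risk reduction = 0.09336 − 0.02793 = 0.06543
NNT = 1 / ARR = 1 / 0.06543 = 15.283 → round up → 16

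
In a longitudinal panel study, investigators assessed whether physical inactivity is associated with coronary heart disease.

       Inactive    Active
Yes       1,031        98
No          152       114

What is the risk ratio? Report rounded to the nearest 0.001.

Reading the table with exposure as columns: a = 1031 (Inactive, case), b = 152 (Inactive, non-case), c = 98 (Active, case), d = 114.
Risk in exposed = 1031/1183 = 0.87151; risk in unexposed = 98/212 = 0.46226.
RR = 0.87151 / 0.46226 = 1.88531
The risk among the exposed is 1.89 times that among the unexposed.

1.885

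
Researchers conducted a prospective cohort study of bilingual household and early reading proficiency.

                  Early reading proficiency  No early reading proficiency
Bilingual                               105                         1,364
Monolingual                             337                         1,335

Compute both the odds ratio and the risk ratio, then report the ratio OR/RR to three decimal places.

0.860

Cells: a = 105, b = 1364, c = 337, d = 1335.
OR = (105·1335)/(1364·337) = 140175/459668 = 0.30495
Risk in exposed = 105/1469 = 0.07148; risk in unexposed = 337/1672 = 0.20156; RR = 0.35463
OR/RR = 0.30495 / 0.35463 = 0.85991
The outcome is not rare, so the OR lies further from 1 than the RR.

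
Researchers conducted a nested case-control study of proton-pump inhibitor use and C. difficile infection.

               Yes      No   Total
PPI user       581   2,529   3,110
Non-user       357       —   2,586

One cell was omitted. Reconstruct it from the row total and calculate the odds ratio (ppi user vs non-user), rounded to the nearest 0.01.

1.43

The missing cell is in the unexposed row: 2586 − 357 = 2229.
So a = 581, b = 2529, c = 357, d = 2229.
OR = (a·d)/(b·c) = (581 × 2229) / (2529 × 357) = 1295049 / 902853 = 1.43440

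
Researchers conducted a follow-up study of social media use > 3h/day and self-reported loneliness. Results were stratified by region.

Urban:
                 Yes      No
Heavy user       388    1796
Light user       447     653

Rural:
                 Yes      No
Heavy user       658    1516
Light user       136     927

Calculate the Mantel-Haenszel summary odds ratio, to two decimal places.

0.86

OR_MH = Σ(aᵢdᵢ/nᵢ) / Σ(bᵢcᵢ/nᵢ), where nᵢ is the stratum total.
Stratum 1 (Urban): n = 3284; a·d/n = 388·653/3284 = 77.1510; b·c/n = 1796·447/3284 = 244.4616
Stratum 2 (Rural): n = 3237; a·d/n = 658·927/3237 = 188.4356; b·c/n = 1516·136/3237 = 63.6935
OR_MH = (77.1510 + 188.4356) / (244.4616 + 63.6935) = 265.5866 / 308.1552 = 0.86186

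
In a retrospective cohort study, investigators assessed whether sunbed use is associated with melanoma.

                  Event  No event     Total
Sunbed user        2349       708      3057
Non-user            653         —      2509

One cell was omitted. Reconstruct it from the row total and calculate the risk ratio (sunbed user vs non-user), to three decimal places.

The missing cell is in the unexposed row: 2509 − 653 = 1856.
So a = 2349, b = 708, c = 653, d = 1856.
RR = [a/(a+b)] / [c/(c+d)] = (2349/3057) / (653/2509) = 0.76840/0.26026 = 2.95240

2.952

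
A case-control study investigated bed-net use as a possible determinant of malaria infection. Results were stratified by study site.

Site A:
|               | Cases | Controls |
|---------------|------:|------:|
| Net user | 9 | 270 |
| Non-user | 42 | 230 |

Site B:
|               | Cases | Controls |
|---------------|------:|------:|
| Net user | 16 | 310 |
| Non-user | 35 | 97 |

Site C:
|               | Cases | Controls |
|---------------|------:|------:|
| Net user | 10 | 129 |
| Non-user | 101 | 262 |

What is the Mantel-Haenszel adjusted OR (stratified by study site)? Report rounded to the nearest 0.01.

OR_MH = Σ(aᵢdᵢ/nᵢ) / Σ(bᵢcᵢ/nᵢ), where nᵢ is the stratum total.
Stratum 1 (Site A): n = 551; a·d/n = 9·230/551 = 3.7568; b·c/n = 270·42/551 = 20.5808
Stratum 2 (Site B): n = 458; a·d/n = 16·97/458 = 3.3886; b·c/n = 310·35/458 = 23.6900
Stratum 3 (Site C): n = 502; a·d/n = 10·262/502 = 5.2191; b·c/n = 129·101/502 = 25.9542
OR_MH = (3.7568 + 3.3886 + 5.2191) / (20.5808 + 23.6900 + 25.9542) = 12.3646 / 70.2249 = 0.17607

0.18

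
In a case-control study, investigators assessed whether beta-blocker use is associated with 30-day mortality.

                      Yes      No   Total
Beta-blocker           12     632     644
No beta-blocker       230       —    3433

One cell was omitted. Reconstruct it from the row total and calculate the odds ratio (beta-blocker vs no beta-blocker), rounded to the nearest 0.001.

0.264

The missing cell is in the unexposed row: 3433 − 230 = 3203.
So a = 12, b = 632, c = 230, d = 3203.
OR = (a·d)/(b·c) = (12 × 3203) / (632 × 230) = 38436 / 145360 = 0.26442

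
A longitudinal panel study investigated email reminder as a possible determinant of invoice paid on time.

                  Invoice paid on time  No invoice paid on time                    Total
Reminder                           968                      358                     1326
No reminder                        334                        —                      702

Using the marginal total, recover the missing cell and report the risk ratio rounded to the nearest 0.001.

1.534

The missing cell is in the unexposed row: 702 − 334 = 368.
So a = 968, b = 358, c = 334, d = 368.
RR = [a/(a+b)] / [c/(c+d)] = (968/1326) / (334/702) = 0.73002/0.47578 = 1.53434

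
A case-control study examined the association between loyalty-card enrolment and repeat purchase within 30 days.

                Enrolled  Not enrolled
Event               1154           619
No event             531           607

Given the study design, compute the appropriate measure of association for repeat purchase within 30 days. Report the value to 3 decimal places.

2.131

Reading the table with exposure as columns: a = 1154 (Enrolled, case), b = 531 (Enrolled, non-case), c = 619 (Not enrolled, case), d = 607.
This is a case-control study: participants were sampled on outcome status, so risks in the source population cannot be estimated directly — relative risk is not valid here. The odds ratio is the appropriate measure.
OR = (a·d)/(b·c) = (1154 × 607) / (531 × 619) = 700478 / 328689 = 2.13113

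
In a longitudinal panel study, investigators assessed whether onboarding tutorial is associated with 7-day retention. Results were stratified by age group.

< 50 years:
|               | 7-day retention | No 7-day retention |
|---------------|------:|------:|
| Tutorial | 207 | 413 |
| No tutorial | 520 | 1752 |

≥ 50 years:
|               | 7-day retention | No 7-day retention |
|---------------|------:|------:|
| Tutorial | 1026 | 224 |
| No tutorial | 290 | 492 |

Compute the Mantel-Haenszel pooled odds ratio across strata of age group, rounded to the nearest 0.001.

OR_MH = Σ(aᵢdᵢ/nᵢ) / Σ(bᵢcᵢ/nᵢ), where nᵢ is the stratum total.
Stratum 1 (< 50 years): n = 2892; a·d/n = 207·1752/2892 = 125.4025; b·c/n = 413·520/2892 = 74.2600
Stratum 2 (≥ 50 years): n = 2032; a·d/n = 1026·492/2032 = 248.4213; b·c/n = 224·290/2032 = 31.9685
OR_MH = (125.4025 + 248.4213) / (74.2600 + 31.9685) = 373.8237 / 106.2285 = 3.51905

3.519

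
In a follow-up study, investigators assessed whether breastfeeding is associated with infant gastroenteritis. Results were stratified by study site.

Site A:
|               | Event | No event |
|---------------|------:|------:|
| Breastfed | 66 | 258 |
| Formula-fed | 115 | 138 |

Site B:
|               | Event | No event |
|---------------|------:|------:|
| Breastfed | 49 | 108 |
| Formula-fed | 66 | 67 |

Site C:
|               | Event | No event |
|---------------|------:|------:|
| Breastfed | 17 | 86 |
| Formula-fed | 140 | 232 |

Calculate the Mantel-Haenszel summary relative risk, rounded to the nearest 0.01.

0.50

RR_MH = Σ(aᵢ·n₀ᵢ/nᵢ) / Σ(cᵢ·n₁ᵢ/nᵢ), with n₁ᵢ = aᵢ+bᵢ (exposed), n₀ᵢ = cᵢ+dᵢ (unexposed), nᵢ = n₁ᵢ+n₀ᵢ.
Stratum 1 (Site A): n₁ = 324, n₀ = 253, n = 577; a·n₀/n = 66·253/577 = 28.9393; c·n₁/n = 115·324/577 = 64.5754
Stratum 2 (Site B): n₁ = 157, n₀ = 133, n = 290; a·n₀/n = 49·133/290 = 22.4724; c·n₁/n = 66·157/290 = 35.7310
Stratum 3 (Site C): n₁ = 103, n₀ = 372, n = 475; a·n₀/n = 17·372/475 = 13.3137; c·n₁/n = 140·103/475 = 30.3579
RR_MH = (28.9393 + 22.4724 + 13.3137) / (64.5754 + 35.7310 + 30.3579) = 64.7254 / 130.6643 = 0.49536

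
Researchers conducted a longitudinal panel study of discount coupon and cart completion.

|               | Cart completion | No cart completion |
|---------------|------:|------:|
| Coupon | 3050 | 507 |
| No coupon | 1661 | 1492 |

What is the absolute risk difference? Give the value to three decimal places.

0.331

Cells: a = 3050, b = 507, c = 1661, d = 1492.
Risk in exposed = 3050/3557 = 0.857464; risk in unexposed = 1661/3153 = 0.526800.
Risk difference = 0.857464 − 0.526800 = 0.330664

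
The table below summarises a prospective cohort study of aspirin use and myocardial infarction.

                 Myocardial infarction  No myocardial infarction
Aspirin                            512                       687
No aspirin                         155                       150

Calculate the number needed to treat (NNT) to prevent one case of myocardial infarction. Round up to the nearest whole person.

Risk in treated group = 512/1199 = 0.42702; risk in control = 155/305 = 0.50820.
Absolute risk reduction = 0.50820 − 0.42702 = 0.08117
NNT = 1 / ARR = 1 / 0.08117 = 12.319 → round up → 13

13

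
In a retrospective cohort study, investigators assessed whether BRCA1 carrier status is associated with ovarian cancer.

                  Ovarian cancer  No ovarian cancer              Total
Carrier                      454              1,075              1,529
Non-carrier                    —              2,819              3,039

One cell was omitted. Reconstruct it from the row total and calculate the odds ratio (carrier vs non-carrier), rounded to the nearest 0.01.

The missing cell is in the unexposed row: 3039 − 2819 = 220.
So a = 454, b = 1075, c = 220, d = 2819.
OR = (a·d)/(b·c) = (454 × 2819) / (1075 × 220) = 1279826 / 236500 = 5.41153

5.41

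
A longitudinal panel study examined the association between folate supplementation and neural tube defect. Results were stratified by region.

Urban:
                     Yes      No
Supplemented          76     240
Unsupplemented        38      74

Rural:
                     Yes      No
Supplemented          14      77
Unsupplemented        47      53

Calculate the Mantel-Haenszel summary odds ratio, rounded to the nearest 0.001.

0.423

OR_MH = Σ(aᵢdᵢ/nᵢ) / Σ(bᵢcᵢ/nᵢ), where nᵢ is the stratum total.
Stratum 1 (Urban): n = 428; a·d/n = 76·74/428 = 13.1402; b·c/n = 240·38/428 = 21.3084
Stratum 2 (Rural): n = 191; a·d/n = 14·53/191 = 3.8848; b·c/n = 77·47/191 = 18.9476
OR_MH = (13.1402 + 3.8848) / (21.3084 + 18.9476) = 17.0250 / 40.2561 = 0.42292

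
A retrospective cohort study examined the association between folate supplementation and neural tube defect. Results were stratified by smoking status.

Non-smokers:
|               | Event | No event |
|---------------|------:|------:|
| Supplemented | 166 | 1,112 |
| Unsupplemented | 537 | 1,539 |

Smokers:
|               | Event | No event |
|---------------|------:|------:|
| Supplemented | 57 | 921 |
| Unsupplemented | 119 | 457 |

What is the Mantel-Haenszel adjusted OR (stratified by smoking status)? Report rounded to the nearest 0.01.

0.37

OR_MH = Σ(aᵢdᵢ/nᵢ) / Σ(bᵢcᵢ/nᵢ), where nᵢ is the stratum total.
Stratum 1 (Non-smokers): n = 3354; a·d/n = 166·1539/3354 = 76.1699; b·c/n = 1112·537/3354 = 178.0394
Stratum 2 (Smokers): n = 1554; a·d/n = 57·457/1554 = 16.7625; b·c/n = 921·119/1554 = 70.5270
OR_MH = (76.1699 + 16.7625) / (178.0394 + 70.5270) = 92.9325 / 248.5664 = 0.37387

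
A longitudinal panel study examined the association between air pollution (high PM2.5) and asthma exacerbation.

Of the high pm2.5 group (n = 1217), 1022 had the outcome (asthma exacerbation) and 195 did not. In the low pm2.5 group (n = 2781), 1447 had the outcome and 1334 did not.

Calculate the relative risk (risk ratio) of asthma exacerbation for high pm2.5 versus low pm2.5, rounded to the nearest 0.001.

From the description: a = 1022, b = 195, c = 1447, d = 1334.
Risk in exposed = 1022/1217 = 0.83977; risk in unexposed = 1447/2781 = 0.52032.
RR = 0.83977 / 0.52032 = 1.61396
The risk among the exposed is 1.61 times that among the unexposed.

1.614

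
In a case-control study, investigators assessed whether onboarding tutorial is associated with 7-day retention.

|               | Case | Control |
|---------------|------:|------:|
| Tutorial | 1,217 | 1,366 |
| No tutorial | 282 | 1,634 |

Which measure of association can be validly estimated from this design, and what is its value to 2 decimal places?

5.16

Cells: a = 1217, b = 1366, c = 282, d = 1634.
This is a case-control study: participants were sampled on outcome status, so risks in the source population cannot be estimated directly — relative risk is not valid here. The odds ratio is the appropriate measure.
OR = (a·d)/(b·c) = (1217 × 1634) / (1366 × 282) = 1988578 / 385212 = 5.16230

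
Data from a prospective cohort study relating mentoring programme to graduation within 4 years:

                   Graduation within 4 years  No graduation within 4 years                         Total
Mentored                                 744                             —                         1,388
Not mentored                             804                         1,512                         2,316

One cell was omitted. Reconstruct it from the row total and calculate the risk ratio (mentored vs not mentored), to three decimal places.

The missing cell is in the exposed row: 1388 − 744 = 644.
So a = 744, b = 644, c = 804, d = 1512.
RR = [a/(a+b)] / [c/(c+d)] = (744/1388) / (804/2316) = 0.53602/0.34715 = 1.54407

1.544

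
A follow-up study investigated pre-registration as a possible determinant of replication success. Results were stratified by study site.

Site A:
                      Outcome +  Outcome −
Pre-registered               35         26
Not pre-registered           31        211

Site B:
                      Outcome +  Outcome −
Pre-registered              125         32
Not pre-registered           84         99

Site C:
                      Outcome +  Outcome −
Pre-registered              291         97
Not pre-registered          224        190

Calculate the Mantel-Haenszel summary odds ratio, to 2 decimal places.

3.44

OR_MH = Σ(aᵢdᵢ/nᵢ) / Σ(bᵢcᵢ/nᵢ), where nᵢ is the stratum total.
Stratum 1 (Site A): n = 303; a·d/n = 35·211/303 = 24.3729; b·c/n = 26·31/303 = 2.6601
Stratum 2 (Site B): n = 340; a·d/n = 125·99/340 = 36.3971; b·c/n = 32·84/340 = 7.9059
Stratum 3 (Site C): n = 802; a·d/n = 291·190/802 = 68.9401; b·c/n = 97·224/802 = 27.0923
OR_MH = (24.3729 + 36.3971 + 68.9401) / (2.6601 + 7.9059 + 27.0923) = 129.7101 / 37.6582 = 3.44440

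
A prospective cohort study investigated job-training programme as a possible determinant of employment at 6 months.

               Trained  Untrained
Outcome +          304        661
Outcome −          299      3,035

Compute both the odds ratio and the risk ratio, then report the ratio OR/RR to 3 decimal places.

1.656

Reading the table with exposure as columns: a = 304 (Trained, case), b = 299 (Trained, non-case), c = 661 (Untrained, case), d = 3035.
OR = (304·3035)/(299·661) = 922640/197639 = 4.66831
Risk in exposed = 304/603 = 0.50415; risk in unexposed = 661/3696 = 0.17884; RR = 2.81895
OR/RR = 4.66831 / 2.81895 = 1.65605
The outcome is not rare, so the OR lies further from 1 than the RR.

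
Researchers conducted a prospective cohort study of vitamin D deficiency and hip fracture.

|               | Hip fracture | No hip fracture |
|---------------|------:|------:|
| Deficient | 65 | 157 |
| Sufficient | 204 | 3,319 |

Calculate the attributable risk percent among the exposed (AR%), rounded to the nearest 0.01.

80.22

Cells: a = 65, b = 157, c = 204, d = 3319.
Risk in exposed = 65/222 = 0.29279; risk in unexposed = 204/3523 = 0.05791.
RR = 0.29279/0.05791 = 5.05642
AR% = (RR − 1)/RR × 100 = (5.05642 − 1)/5.05642 × 100 = 80.2231%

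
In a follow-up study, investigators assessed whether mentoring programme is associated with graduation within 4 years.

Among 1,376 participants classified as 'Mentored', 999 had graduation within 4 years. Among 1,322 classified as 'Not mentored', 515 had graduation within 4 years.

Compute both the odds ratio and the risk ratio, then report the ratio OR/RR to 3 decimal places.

From the description: a = 999, b = 377, c = 515, d = 807.
OR = (999·807)/(377·515) = 806193/194155 = 4.15232
Risk in exposed = 999/1376 = 0.72602; risk in unexposed = 515/1322 = 0.38956; RR = 1.86368
OR/RR = 4.15232 / 1.86368 = 2.22802
The outcome is not rare, so the OR lies further from 1 than the RR.

2.228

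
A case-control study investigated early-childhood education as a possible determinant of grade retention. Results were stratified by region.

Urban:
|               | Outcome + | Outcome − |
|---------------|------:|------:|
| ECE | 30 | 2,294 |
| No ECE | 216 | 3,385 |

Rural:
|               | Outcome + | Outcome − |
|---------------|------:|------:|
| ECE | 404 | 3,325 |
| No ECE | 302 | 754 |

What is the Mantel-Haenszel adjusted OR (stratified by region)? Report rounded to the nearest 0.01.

OR_MH = Σ(aᵢdᵢ/nᵢ) / Σ(bᵢcᵢ/nᵢ), where nᵢ is the stratum total.
Stratum 1 (Urban): n = 5925; a·d/n = 30·3385/5925 = 17.1392; b·c/n = 2294·216/5925 = 83.6294
Stratum 2 (Rural): n = 4785; a·d/n = 404·754/4785 = 63.6606; b·c/n = 3325·302/4785 = 209.8537
OR_MH = (17.1392 + 63.6606) / (83.6294 + 209.8537) = 80.7998 / 293.4831 = 0.27531

0.28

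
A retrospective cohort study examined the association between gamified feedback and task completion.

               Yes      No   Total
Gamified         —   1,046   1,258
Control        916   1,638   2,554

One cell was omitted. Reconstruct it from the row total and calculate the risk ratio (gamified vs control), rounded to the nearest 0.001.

The missing cell is in the exposed row: 1258 − 1046 = 212.
So a = 212, b = 1046, c = 916, d = 1638.
RR = [a/(a+b)] / [c/(c+d)] = (212/1258) / (916/2554) = 0.16852/0.35865 = 0.46987

0.470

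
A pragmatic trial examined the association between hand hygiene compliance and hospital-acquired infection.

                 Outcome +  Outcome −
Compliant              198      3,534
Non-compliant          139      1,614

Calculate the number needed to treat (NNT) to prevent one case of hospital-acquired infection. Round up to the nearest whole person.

39

Risk in treated group = 198/3732 = 0.05305; risk in control = 139/1753 = 0.07929.
Absolute risk reduction = 0.07929 − 0.05305 = 0.02624
NNT = 1 / ARR = 1 / 0.02624 = 38.113 → round up → 39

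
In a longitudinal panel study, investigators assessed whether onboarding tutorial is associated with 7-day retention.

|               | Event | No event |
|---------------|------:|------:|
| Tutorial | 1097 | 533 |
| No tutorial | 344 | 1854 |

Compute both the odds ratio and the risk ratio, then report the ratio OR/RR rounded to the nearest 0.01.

2.58

Cells: a = 1097, b = 533, c = 344, d = 1854.
OR = (1097·1854)/(533·344) = 2033838/183352 = 11.09253
Risk in exposed = 1097/1630 = 0.67301; risk in unexposed = 344/2198 = 0.15651; RR = 4.30020
OR/RR = 11.09253 / 4.30020 = 2.57954
The outcome is not rare, so the OR lies further from 1 than the RR.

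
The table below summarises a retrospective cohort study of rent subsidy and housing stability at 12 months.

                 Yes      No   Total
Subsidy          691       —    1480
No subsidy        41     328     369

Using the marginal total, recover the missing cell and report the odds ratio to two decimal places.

7.01

The missing cell is in the exposed row: 1480 − 691 = 789.
So a = 691, b = 789, c = 41, d = 328.
OR = (a·d)/(b·c) = (691 × 328) / (789 × 41) = 226648 / 32349 = 7.00634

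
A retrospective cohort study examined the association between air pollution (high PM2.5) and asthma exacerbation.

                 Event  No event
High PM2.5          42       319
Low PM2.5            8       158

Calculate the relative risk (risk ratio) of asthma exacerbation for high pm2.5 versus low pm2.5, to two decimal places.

2.41

Cells: a = 42, b = 319, c = 8, d = 158.
Risk in exposed = 42/361 = 0.11634; risk in unexposed = 8/166 = 0.04819.
RR = 0.11634 / 0.04819 = 2.41413
The risk among the exposed is 2.41 times that among the unexposed.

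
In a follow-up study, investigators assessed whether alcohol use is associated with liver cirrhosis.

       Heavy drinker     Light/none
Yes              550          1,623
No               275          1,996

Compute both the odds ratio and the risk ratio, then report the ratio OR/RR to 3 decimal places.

Reading the table with exposure as columns: a = 550 (Heavy drinker, case), b = 275 (Heavy drinker, non-case), c = 1623 (Light/none, case), d = 1996.
OR = (550·1996)/(275·1623) = 1097800/446325 = 2.45964
Risk in exposed = 550/825 = 0.66667; risk in unexposed = 1623/3619 = 0.44847; RR = 1.48655
OR/RR = 2.45964 / 1.48655 = 1.65460
The outcome is not rare, so the OR lies further from 1 than the RR.

1.655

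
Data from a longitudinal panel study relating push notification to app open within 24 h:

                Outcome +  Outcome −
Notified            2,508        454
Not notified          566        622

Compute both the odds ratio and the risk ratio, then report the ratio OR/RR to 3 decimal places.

3.416

Cells: a = 2508, b = 454, c = 566, d = 622.
OR = (2508·622)/(454·566) = 1559976/256964 = 6.07080
Risk in exposed = 2508/2962 = 0.84673; risk in unexposed = 566/1188 = 0.47643; RR = 1.77723
OR/RR = 6.07080 / 1.77723 = 3.41588
The outcome is not rare, so the OR lies further from 1 than the RR.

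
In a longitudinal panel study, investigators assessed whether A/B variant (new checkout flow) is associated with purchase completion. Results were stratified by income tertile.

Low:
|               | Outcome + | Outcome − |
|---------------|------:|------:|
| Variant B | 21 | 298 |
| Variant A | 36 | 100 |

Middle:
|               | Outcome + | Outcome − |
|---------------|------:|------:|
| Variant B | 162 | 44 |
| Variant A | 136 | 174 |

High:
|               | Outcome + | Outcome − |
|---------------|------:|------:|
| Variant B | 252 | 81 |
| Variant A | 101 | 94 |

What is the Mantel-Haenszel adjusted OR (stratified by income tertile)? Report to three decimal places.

2.055

OR_MH = Σ(aᵢdᵢ/nᵢ) / Σ(bᵢcᵢ/nᵢ), where nᵢ is the stratum total.
Stratum 1 (Low): n = 455; a·d/n = 21·100/455 = 4.6154; b·c/n = 298·36/455 = 23.5780
Stratum 2 (Middle): n = 516; a·d/n = 162·174/516 = 54.6279; b·c/n = 44·136/516 = 11.5969
Stratum 3 (High): n = 528; a·d/n = 252·94/528 = 44.8636; b·c/n = 81·101/528 = 15.4943
OR_MH = (4.6154 + 54.6279 + 44.8636) / (23.5780 + 11.5969 + 15.4943) = 104.1069 / 50.6692 = 2.05464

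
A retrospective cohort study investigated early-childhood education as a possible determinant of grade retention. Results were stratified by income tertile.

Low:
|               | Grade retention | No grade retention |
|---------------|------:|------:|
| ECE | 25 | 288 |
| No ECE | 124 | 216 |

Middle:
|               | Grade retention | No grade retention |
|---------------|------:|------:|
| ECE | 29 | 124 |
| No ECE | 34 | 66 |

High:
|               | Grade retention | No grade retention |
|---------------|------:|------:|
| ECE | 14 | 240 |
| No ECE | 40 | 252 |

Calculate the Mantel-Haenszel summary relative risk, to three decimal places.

0.324

RR_MH = Σ(aᵢ·n₀ᵢ/nᵢ) / Σ(cᵢ·n₁ᵢ/nᵢ), with n₁ᵢ = aᵢ+bᵢ (exposed), n₀ᵢ = cᵢ+dᵢ (unexposed), nᵢ = n₁ᵢ+n₀ᵢ.
Stratum 1 (Low): n₁ = 313, n₀ = 340, n = 653; a·n₀/n = 25·340/653 = 13.0168; c·n₁/n = 124·313/653 = 59.4364
Stratum 2 (Middle): n₁ = 153, n₀ = 100, n = 253; a·n₀/n = 29·100/253 = 11.4625; c·n₁/n = 34·153/253 = 20.5613
Stratum 3 (High): n₁ = 254, n₀ = 292, n = 546; a·n₀/n = 14·292/546 = 7.4872; c·n₁/n = 40·254/546 = 18.6081
RR_MH = (13.0168 + 11.4625 + 7.4872) / (59.4364 + 20.5613 + 18.6081) = 31.9665 / 98.6058 = 0.32418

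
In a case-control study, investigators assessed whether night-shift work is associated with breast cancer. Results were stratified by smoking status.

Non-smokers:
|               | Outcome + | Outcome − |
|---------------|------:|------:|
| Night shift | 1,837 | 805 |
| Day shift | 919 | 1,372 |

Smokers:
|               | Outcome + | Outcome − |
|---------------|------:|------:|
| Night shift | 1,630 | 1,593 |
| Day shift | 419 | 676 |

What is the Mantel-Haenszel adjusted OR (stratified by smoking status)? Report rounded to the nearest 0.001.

2.516

OR_MH = Σ(aᵢdᵢ/nᵢ) / Σ(bᵢcᵢ/nᵢ), where nᵢ is the stratum total.
Stratum 1 (Non-smokers): n = 4933; a·d/n = 1837·1372/4933 = 510.9191; b·c/n = 805·919/4933 = 149.9686
Stratum 2 (Smokers): n = 4318; a·d/n = 1630·676/4318 = 255.1830; b·c/n = 1593·419/4318 = 154.5778
OR_MH = (510.9191 + 255.1830) / (149.9686 + 154.5778) = 766.1021 / 304.5464 = 2.51555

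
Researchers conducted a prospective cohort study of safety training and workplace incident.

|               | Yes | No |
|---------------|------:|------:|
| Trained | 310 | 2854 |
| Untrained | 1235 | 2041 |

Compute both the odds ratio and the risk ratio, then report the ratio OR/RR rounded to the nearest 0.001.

Cells: a = 310, b = 2854, c = 1235, d = 2041.
OR = (310·2041)/(2854·1235) = 632710/3524690 = 0.17951
Risk in exposed = 310/3164 = 0.09798; risk in unexposed = 1235/3276 = 0.37698; RR = 0.25990
OR/RR = 0.17951 / 0.25990 = 0.69069
The outcome is not rare, so the OR lies further from 1 than the RR.

0.691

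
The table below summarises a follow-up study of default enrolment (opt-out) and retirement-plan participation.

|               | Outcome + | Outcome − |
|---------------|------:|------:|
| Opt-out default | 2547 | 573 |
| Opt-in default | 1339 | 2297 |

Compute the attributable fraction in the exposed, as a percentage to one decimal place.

Cells: a = 2547, b = 573, c = 1339, d = 2297.
Risk in exposed = 2547/3120 = 0.81635; risk in unexposed = 1339/3636 = 0.36826.
RR = 0.81635/0.36826 = 2.21675
AR% = (RR − 1)/RR × 100 = (2.21675 − 1)/2.21675 × 100 = 54.8890%

54.9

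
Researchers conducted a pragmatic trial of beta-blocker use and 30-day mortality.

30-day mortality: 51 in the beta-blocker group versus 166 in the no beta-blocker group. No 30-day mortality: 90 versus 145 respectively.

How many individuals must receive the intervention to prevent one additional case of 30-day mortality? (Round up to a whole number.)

Risk in treated group = 51/141 = 0.36170; risk in control = 166/311 = 0.53376.
Absolute risk reduction = 0.53376 − 0.36170 = 0.17206
NNT = 1 / ARR = 1 / 0.17206 = 5.812 → round up → 6

6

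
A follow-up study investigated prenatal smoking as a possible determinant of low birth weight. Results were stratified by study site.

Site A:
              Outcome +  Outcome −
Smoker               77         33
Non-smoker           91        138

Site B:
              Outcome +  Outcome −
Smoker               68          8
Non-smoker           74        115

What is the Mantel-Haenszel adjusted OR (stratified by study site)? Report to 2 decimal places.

5.49

OR_MH = Σ(aᵢdᵢ/nᵢ) / Σ(bᵢcᵢ/nᵢ), where nᵢ is the stratum total.
Stratum 1 (Site A): n = 339; a·d/n = 77·138/339 = 31.3451; b·c/n = 33·91/339 = 8.8584
Stratum 2 (Site B): n = 265; a·d/n = 68·115/265 = 29.5094; b·c/n = 8·74/265 = 2.2340
OR_MH = (31.3451 + 29.5094) / (8.8584 + 2.2340) = 60.8546 / 11.0924 = 5.48616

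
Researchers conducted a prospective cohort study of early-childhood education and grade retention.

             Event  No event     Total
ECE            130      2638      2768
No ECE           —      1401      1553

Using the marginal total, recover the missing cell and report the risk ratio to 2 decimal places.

0.48

The missing cell is in the unexposed row: 1553 − 1401 = 152.
So a = 130, b = 2638, c = 152, d = 1401.
RR = [a/(a+b)] / [c/(c+d)] = (130/2768) / (152/1553) = 0.04697/0.09788 = 0.47985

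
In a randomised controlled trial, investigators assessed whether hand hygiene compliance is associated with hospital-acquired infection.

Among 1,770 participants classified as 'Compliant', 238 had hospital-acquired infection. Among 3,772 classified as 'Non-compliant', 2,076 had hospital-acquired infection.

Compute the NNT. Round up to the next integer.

Risk in treated group = 238/1770 = 0.13446; risk in control = 2076/3772 = 0.55037.
Absolute risk reduction = 0.55037 − 0.13446 = 0.41591
NNT = 1 / ARR = 1 / 0.41591 = 2.404 → round up → 3

3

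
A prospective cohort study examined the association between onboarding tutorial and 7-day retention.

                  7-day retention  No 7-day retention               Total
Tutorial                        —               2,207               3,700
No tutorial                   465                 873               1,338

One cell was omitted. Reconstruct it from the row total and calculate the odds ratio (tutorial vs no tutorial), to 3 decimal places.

1.270

The missing cell is in the exposed row: 3700 − 2207 = 1493.
So a = 1493, b = 2207, c = 465, d = 873.
OR = (a·d)/(b·c) = (1493 × 873) / (2207 × 465) = 1303389 / 1026255 = 1.27004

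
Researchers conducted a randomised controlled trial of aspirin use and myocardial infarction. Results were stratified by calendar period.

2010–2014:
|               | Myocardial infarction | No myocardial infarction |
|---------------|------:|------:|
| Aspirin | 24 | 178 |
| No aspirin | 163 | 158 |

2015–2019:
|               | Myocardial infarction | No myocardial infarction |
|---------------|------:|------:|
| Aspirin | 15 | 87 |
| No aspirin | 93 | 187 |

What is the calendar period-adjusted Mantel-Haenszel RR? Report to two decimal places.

0.29

RR_MH = Σ(aᵢ·n₀ᵢ/nᵢ) / Σ(cᵢ·n₁ᵢ/nᵢ), with n₁ᵢ = aᵢ+bᵢ (exposed), n₀ᵢ = cᵢ+dᵢ (unexposed), nᵢ = n₁ᵢ+n₀ᵢ.
Stratum 1 (2010–2014): n₁ = 202, n₀ = 321, n = 523; a·n₀/n = 24·321/523 = 14.7304; c·n₁/n = 163·202/523 = 62.9560
Stratum 2 (2015–2019): n₁ = 102, n₀ = 280, n = 382; a·n₀/n = 15·280/382 = 10.9948; c·n₁/n = 93·102/382 = 24.8325
RR_MH = (14.7304 + 10.9948) / (62.9560 + 24.8325) = 25.7252 / 87.7885 = 0.29304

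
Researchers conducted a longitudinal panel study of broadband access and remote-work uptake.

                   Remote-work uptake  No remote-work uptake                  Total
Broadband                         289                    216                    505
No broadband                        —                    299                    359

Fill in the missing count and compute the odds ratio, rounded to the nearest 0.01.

6.67

The missing cell is in the unexposed row: 359 − 299 = 60.
So a = 289, b = 216, c = 60, d = 299.
OR = (a·d)/(b·c) = (289 × 299) / (216 × 60) = 86411 / 12960 = 6.66752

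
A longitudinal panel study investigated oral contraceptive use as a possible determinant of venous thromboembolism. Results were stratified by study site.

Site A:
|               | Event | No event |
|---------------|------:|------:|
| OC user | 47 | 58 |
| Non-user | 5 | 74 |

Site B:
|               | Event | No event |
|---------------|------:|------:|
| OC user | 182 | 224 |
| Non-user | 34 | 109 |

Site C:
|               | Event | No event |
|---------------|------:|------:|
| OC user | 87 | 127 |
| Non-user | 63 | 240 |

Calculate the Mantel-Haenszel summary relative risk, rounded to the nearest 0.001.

2.193

RR_MH = Σ(aᵢ·n₀ᵢ/nᵢ) / Σ(cᵢ·n₁ᵢ/nᵢ), with n₁ᵢ = aᵢ+bᵢ (exposed), n₀ᵢ = cᵢ+dᵢ (unexposed), nᵢ = n₁ᵢ+n₀ᵢ.
Stratum 1 (Site A): n₁ = 105, n₀ = 79, n = 184; a·n₀/n = 47·79/184 = 20.1793; c·n₁/n = 5·105/184 = 2.8533
Stratum 2 (Site B): n₁ = 406, n₀ = 143, n = 549; a·n₀/n = 182·143/549 = 47.4062; c·n₁/n = 34·406/549 = 25.1439
Stratum 3 (Site C): n₁ = 214, n₀ = 303, n = 517; a·n₀/n = 87·303/517 = 50.9884; c·n₁/n = 63·214/517 = 26.0774
RR_MH = (20.1793 + 47.4062 + 50.9884) / (2.8533 + 25.1439 + 26.0774) = 118.5739 / 54.0745 = 2.19279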